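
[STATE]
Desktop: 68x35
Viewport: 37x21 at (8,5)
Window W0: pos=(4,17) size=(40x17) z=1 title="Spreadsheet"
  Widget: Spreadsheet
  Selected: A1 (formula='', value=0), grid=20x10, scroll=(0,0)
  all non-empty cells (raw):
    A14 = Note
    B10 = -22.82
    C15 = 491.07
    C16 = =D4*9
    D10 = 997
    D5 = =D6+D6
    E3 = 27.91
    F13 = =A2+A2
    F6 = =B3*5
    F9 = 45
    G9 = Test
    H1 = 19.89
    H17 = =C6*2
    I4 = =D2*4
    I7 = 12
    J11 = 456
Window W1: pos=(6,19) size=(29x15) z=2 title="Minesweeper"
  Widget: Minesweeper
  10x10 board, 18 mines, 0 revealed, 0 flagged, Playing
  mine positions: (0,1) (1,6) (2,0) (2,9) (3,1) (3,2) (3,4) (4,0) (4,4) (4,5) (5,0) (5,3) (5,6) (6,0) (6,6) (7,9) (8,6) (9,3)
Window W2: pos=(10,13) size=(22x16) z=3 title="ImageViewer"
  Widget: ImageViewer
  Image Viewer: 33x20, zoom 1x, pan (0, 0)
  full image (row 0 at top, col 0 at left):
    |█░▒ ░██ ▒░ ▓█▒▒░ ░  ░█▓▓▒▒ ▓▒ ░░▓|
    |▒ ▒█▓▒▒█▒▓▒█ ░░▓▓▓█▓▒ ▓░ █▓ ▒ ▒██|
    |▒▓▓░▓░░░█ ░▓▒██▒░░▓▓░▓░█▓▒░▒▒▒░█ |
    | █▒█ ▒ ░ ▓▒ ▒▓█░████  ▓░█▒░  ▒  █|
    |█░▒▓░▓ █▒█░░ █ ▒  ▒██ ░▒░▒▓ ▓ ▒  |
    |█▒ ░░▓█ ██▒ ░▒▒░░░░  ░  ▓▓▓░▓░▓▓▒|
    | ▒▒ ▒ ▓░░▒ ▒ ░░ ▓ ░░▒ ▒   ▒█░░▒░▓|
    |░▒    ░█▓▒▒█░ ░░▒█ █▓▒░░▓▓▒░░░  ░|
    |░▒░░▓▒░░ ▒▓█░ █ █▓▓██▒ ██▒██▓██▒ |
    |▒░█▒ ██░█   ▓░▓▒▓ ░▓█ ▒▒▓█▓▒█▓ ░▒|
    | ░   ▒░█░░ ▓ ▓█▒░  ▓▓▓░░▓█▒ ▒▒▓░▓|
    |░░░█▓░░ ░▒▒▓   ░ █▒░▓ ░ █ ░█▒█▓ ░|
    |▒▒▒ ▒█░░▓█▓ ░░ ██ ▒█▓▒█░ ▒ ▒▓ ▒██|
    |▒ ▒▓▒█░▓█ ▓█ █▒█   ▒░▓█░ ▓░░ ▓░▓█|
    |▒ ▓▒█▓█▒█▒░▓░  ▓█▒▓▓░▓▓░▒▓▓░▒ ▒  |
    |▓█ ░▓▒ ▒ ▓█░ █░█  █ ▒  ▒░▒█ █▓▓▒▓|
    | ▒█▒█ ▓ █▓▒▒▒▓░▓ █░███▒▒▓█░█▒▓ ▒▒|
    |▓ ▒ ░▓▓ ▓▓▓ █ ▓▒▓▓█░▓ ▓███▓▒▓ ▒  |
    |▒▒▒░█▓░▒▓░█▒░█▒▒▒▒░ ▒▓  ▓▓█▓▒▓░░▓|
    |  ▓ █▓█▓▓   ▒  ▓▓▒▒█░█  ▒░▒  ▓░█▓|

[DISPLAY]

                                     
                                     
                                     
                                     
                                     
                                     
                                     
                                     
  ┏━━━━━━━━━━━━━━━━━━━━┓             
  ┃ ImageViewer        ┃             
  ┠────────────────────┨             
  ┃█░▒ ░██ ▒░ ▓█▒▒░ ░  ┃             
━━┃▒ ▒█▓▒▒█▒▓▒█ ░░▓▓▓█▓┃━━━━━━━━━━━┓ 
re┃▒▓▓░▓░░░█ ░▓▒██▒░░▓▓┃           ┃ 
━━┃ █▒█ ▒ ░ ▓▒ ▒▓█░████┃━━┓────────┨ 
Mi┃█░▒▓░▓ █▒█░░ █ ▒  ▒█┃  ┃        ┃ 
──┃█▒ ░░▓█ ██▒ ░▒▒░░░░ ┃──┨ D      ┃ 
■■┃ ▒▒ ▒ ▓░░▒ ▒ ░░ ▓ ░░┃  ┃--------┃ 
■■┃░▒    ░█▓▒▒█░ ░░▒█ █┃  ┃     0  ┃ 
■■┃░▒░░▓▒░░ ▒▓█░ █ █▓▓█┃  ┃     0  ┃ 
■■┃▒░█▒ ██░█   ▓░▓▒▓ ░▓┃  ┃     0  ┃ 


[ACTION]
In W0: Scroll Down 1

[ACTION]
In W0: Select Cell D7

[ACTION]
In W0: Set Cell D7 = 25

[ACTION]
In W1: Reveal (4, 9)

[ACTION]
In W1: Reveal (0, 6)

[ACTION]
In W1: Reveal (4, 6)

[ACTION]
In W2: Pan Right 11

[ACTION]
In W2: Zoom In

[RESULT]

                                     
                                     
                                     
                                     
                                     
                                     
                                     
                                     
  ┏━━━━━━━━━━━━━━━━━━━━┓             
  ┃ ImageViewer        ┃             
  ┠────────────────────┨             
  ┃███  ▒▒░░  ▓▓██▒▒▒▒░┃             
━━┃███  ▒▒░░  ▓▓██▒▒▒▒░┃━━━━━━━━━━━┓ 
re┃▒▒▒██▒▒▓▓▒▒██  ░░░░▓┃           ┃ 
━━┃▒▒▒██▒▒▓▓▒▒██  ░░░░▓┃━━┓────────┨ 
Mi┃░░░░░██  ░░▓▓▒▒████▒┃  ┃        ┃ 
──┃░░░░░██  ░░▓▓▒▒████▒┃──┨ D      ┃ 
■■┃▒  ░░  ▓▓▒▒  ▒▒▓▓██░┃  ┃--------┃ 
■■┃▒  ░░  ▓▓▒▒  ▒▒▓▓██░┃  ┃     0  ┃ 
■■┃▓  ██▒▒██░░░░  ██  ▒┃  ┃     0  ┃ 
■■┃▓  ██▒▒██░░░░  ██  ▒┃  ┃     0  ┃ 


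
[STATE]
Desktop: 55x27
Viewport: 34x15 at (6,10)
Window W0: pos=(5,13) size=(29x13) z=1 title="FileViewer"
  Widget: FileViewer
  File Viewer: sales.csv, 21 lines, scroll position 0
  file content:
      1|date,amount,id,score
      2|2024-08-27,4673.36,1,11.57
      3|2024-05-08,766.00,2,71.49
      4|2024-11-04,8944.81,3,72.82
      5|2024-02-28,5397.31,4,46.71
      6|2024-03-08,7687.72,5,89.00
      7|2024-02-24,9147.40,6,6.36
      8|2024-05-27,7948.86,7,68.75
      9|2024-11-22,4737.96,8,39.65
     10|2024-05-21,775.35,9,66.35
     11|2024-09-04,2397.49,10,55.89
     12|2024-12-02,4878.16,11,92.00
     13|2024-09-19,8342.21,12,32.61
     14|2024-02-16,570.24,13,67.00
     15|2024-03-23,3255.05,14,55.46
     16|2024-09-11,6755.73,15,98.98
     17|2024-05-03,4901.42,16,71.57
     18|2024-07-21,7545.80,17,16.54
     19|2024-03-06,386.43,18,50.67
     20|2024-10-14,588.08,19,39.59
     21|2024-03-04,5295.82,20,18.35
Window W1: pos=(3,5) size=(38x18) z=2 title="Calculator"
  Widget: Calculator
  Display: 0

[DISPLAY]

7 │ 8 │ 9 │ ÷ │                   
──┼───┼───┼───┤                   
4 │ 5 │ 6 │ × │                   
──┼───┼───┼───┤                   
1 │ 2 │ 3 │ - │                   
──┼───┼───┼───┤                   
0 │ . │ = │ + │                   
──┼───┼───┼───┤                   
C │ MC│ MR│ M+│                   
──┴───┴───┴───┘                   
                                  
                                  
━━━━━━━━━━━━━━━━━━━━━━━━━━━━━━━━━━
2024-05-27,7948.86,7,68.75░┃      
2024-11-22,4737.96,8,39.65▼┃      


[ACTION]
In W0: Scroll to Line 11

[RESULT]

7 │ 8 │ 9 │ ÷ │                   
──┼───┼───┼───┤                   
4 │ 5 │ 6 │ × │                   
──┼───┼───┼───┤                   
1 │ 2 │ 3 │ - │                   
──┼───┼───┼───┤                   
0 │ . │ = │ + │                   
──┼───┼───┼───┤                   
C │ MC│ MR│ M+│                   
──┴───┴───┴───┘                   
                                  
                                  
━━━━━━━━━━━━━━━━━━━━━━━━━━━━━━━━━━
2024-07-21,7545.80,17,16.5░┃      
2024-03-06,386.43,18,50.67▼┃      


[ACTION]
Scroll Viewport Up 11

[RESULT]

                                  
                                  
                                  
                                  
                                  
━━━━━━━━━━━━━━━━━━━━━━━━━━━━━━━━━━
alculator                         
──────────────────────────────────
                                 0
──┬───┬───┬───┐                   
7 │ 8 │ 9 │ ÷ │                   
──┼───┼───┼───┤                   
4 │ 5 │ 6 │ × │                   
──┼───┼───┼───┤                   
1 │ 2 │ 3 │ - │                   


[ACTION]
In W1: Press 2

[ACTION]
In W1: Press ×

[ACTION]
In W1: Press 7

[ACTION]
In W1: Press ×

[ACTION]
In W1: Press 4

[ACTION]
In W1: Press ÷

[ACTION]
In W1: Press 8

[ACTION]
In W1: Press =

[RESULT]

                                  
                                  
                                  
                                  
                                  
━━━━━━━━━━━━━━━━━━━━━━━━━━━━━━━━━━
alculator                         
──────────────────────────────────
                                 7
──┬───┬───┬───┐                   
7 │ 8 │ 9 │ ÷ │                   
──┼───┼───┼───┤                   
4 │ 5 │ 6 │ × │                   
──┼───┼───┼───┤                   
1 │ 2 │ 3 │ - │                   


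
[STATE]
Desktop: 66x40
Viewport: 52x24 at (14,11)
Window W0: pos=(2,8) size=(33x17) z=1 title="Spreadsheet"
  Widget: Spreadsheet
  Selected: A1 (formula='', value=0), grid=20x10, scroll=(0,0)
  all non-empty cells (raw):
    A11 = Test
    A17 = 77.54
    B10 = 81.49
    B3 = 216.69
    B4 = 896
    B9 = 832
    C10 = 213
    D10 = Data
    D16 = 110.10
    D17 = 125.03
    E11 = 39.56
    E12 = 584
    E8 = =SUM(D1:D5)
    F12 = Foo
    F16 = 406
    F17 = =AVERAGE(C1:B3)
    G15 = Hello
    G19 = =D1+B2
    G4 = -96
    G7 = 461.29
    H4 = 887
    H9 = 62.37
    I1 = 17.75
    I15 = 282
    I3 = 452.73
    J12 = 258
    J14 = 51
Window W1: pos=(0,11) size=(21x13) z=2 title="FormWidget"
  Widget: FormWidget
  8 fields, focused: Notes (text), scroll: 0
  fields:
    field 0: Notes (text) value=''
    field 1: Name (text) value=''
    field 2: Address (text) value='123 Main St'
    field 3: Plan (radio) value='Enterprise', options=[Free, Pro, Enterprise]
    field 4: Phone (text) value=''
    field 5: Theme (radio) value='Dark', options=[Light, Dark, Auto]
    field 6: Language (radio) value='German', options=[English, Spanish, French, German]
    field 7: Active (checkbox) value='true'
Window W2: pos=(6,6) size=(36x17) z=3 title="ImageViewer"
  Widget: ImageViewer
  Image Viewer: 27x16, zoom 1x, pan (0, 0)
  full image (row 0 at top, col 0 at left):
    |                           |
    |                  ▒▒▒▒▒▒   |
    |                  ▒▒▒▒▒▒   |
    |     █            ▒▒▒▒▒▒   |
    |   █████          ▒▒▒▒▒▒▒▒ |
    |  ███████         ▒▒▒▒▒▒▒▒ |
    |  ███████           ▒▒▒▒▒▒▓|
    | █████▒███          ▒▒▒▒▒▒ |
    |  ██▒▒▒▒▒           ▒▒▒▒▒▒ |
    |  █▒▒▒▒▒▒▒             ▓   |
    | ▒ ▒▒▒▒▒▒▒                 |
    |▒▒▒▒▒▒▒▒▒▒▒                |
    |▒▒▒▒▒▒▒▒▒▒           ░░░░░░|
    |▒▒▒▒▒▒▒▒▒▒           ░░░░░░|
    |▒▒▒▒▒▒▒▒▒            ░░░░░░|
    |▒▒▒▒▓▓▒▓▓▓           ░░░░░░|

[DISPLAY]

           ▒▒▒▒▒▒          ┃                        
           ▒▒▒▒▒▒          ┃                        
█          ▒▒▒▒▒▒▒▒        ┃                        
██         ▒▒▒▒▒▒▒▒        ┃                        
██           ▒▒▒▒▒▒▓       ┃                        
███          ▒▒▒▒▒▒        ┃                        
▒▒           ▒▒▒▒▒▒        ┃                        
▒▒▒             ▓          ┃                        
▒▒▒                        ┃                        
▒▒▒▒                       ┃                        
▒▒▒           ░░░░░░       ┃                        
━━━━━━━━━━━━━━━━━━━━━━━━━━━┛                        
━━━━━━┛49     213Dat┃                               
━━━━━━━━━━━━━━━━━━━━┛                               
                                                    
                                                    
                                                    
                                                    
                                                    
                                                    
                                                    
                                                    
                                                    
                                                    


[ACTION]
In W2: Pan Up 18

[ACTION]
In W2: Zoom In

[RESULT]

                           ┃                        
                           ┃                        
                           ┃                        
                           ┃                        
   ██                      ┃                        
   ██                      ┃                        
█████████                  ┃                        
█████████                  ┃                        
███████████                ┃                        
███████████                ┃                        
███████████                ┃                        
━━━━━━━━━━━━━━━━━━━━━━━━━━━┛                        
━━━━━━┛49     213Dat┃                               
━━━━━━━━━━━━━━━━━━━━┛                               
                                                    
                                                    
                                                    
                                                    
                                                    
                                                    
                                                    
                                                    
                                                    
                                                    


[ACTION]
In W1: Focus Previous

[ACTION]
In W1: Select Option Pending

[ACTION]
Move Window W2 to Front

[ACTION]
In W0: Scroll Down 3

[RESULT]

                           ┃                        
                           ┃                        
                           ┃                        
                           ┃                        
   ██                      ┃                        
   ██                      ┃                        
█████████                  ┃                        
█████████                  ┃                        
███████████                ┃                        
███████████                ┃                        
███████████                ┃                        
━━━━━━━━━━━━━━━━━━━━━━━━━━━┛                        
━━━━━━┛ 0       0   ┃                               
━━━━━━━━━━━━━━━━━━━━┛                               
                                                    
                                                    
                                                    
                                                    
                                                    
                                                    
                                                    
                                                    
                                                    
                                                    


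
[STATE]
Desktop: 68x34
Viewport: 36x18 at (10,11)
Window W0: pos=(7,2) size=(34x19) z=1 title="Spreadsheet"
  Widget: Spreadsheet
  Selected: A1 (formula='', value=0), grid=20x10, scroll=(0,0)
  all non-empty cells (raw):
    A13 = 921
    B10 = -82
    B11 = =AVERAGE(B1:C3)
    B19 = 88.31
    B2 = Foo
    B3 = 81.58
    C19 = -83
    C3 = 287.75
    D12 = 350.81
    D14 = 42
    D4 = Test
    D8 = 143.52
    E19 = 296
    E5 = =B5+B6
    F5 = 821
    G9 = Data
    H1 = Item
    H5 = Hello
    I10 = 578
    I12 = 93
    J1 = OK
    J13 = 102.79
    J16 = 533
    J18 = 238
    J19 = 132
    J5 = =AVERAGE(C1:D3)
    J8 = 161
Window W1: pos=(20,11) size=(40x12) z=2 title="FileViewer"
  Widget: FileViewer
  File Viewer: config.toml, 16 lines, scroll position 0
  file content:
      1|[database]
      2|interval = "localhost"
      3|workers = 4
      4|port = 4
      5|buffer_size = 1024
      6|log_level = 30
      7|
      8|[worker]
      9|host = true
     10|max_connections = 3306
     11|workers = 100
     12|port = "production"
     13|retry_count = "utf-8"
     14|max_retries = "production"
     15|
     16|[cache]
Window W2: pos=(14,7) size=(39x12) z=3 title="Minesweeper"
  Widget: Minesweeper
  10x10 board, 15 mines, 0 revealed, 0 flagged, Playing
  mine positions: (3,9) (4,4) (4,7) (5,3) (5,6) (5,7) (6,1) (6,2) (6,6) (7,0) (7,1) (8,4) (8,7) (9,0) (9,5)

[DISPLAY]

4   ┃■■■■■■■■■■                     
5   ┃■■■■■■■■■■                     
6   ┃■■■■■■■■■■                     
7   ┃■■■■■■■■■■                     
8   ┃■■■■■■■■■■                     
9   ┃■■■■■■■■■■                     
0   ┃■■■■■■■■■■                     
1   ┗━━━━━━━━━━━━━━━━━━━━━━━━━━━━━━━
2        0┃log_level = 30           
━━━━━━━━━━┃                         
          ┃[worker]                 
          ┗━━━━━━━━━━━━━━━━━━━━━━━━━
                                    
                                    
                                    
                                    
                                    
                                    


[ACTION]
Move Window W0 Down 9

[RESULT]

━━━━┃■■■■■■■■■■                     
prea┃■■■■■■■■■■                     
────┃■■■■■■■■■■                     
:   ┃■■■■■■■■■■                     
    ┃■■■■■■■■■■                     
----┃■■■■■■■■■■                     
1   ┃■■■■■■■■■■                     
2   ┗━━━━━━━━━━━━━━━━━━━━━━━━━━━━━━━
3        0┃log_level = 30           
4        0┃                         
5        0┃[worker]                 
6        0┗━━━━━━━━━━━━━━━━━━━━━━━━━
7        0       0       0    ┃     
8        0       0       0  14┃     
9        0       0       0    ┃     
0        0     -82       0    ┃     
1        0   73.87       0    ┃     
2        0       0       0  35┃     


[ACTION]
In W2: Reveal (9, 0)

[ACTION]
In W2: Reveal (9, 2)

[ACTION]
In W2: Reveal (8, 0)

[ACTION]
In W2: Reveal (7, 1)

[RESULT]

━━━━┃■■■■■■■■■■                     
prea┃■■■■■■■■■■                     
────┃■■■■■■■■■✹                     
:   ┃■■■■✹■■✹■■                     
    ┃■■■✹■■✹✹■■                     
----┃■✹✹■■■✹■■■                     
1   ┃✹✹■■■■■■■■                     
2   ┗━━━━━━━━━━━━━━━━━━━━━━━━━━━━━━━
3        0┃log_level = 30           
4        0┃                         
5        0┃[worker]                 
6        0┗━━━━━━━━━━━━━━━━━━━━━━━━━
7        0       0       0    ┃     
8        0       0       0  14┃     
9        0       0       0    ┃     
0        0     -82       0    ┃     
1        0   73.87       0    ┃     
2        0       0       0  35┃     


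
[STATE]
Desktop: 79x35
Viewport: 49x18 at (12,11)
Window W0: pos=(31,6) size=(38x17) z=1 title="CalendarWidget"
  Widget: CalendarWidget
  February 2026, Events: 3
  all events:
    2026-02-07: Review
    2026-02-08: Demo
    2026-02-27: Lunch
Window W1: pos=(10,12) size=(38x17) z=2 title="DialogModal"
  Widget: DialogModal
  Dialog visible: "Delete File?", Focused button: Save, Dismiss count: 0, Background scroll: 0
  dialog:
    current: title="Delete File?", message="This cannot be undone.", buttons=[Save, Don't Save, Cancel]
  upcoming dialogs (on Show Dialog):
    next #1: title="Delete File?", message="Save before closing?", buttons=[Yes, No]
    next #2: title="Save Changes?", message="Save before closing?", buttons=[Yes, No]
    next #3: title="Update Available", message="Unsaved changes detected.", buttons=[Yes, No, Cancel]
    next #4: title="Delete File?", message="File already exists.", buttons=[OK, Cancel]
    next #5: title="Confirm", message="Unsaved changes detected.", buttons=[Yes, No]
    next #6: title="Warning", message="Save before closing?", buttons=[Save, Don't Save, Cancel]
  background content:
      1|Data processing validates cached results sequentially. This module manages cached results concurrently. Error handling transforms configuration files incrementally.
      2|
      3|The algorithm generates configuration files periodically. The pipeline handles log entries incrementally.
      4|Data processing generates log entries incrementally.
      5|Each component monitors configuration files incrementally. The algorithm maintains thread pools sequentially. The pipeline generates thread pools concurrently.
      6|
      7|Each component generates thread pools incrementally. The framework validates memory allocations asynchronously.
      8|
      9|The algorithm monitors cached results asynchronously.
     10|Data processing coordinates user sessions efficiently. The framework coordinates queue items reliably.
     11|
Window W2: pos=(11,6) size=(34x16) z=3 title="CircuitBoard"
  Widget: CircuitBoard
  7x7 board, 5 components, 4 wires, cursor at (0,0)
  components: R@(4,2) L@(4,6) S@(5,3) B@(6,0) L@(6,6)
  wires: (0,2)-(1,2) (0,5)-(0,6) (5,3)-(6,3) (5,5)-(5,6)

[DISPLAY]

            │                   ┃      1         
1           ·                   ┃━━┓7*  8*       
                                ┃  ┃4 15         
2                               ┃──┨1 22         
                                ┃es┃28           
3                               ┃  ┃             
                                ┃io┃             
4           R               L   ┃ie┃             
                                ┃io┃             
5               S       · ─ ·   ┃  ┃             
━━━━━━━━━━━━━━━━━━━━━━━━━━━━━━━━┛ol┃             
 │ [Save]  Don't Save   Cancel  │  ┃━━━━━━━━━━━━━
h└──────────────────────────────┘lt┃             
ata processing coordinates user ses┃             
                                   ┃             
                                   ┃             
                                   ┃             
━━━━━━━━━━━━━━━━━━━━━━━━━━━━━━━━━━━┛             


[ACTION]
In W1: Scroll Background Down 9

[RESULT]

            │                   ┃      1         
1           ·                   ┃━━┓7*  8*       
                                ┃  ┃4 15         
2                               ┃──┨1 22         
                                ┃es┃28           
3                               ┃  ┃             
                                ┃  ┃             
4           R               L   ┃  ┃             
                                ┃  ┃             
5               S       · ─ ·   ┃  ┃             
━━━━━━━━━━━━━━━━━━━━━━━━━━━━━━━━┛  ┃             
 │ [Save]  Don't Save   Cancel  │  ┃━━━━━━━━━━━━━
 └──────────────────────────────┘  ┃             
                                   ┃             
                                   ┃             
                                   ┃             
                                   ┃             
━━━━━━━━━━━━━━━━━━━━━━━━━━━━━━━━━━━┛             


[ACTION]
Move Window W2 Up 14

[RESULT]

                                ┃      1         
4           R               L   ┃━━┓7*  8*       
                                ┃  ┃4 15         
5               S       · ─ ·   ┃──┨1 22         
━━━━━━━━━━━━━━━━━━━━━━━━━━━━━━━━┛es┃28           
                                   ┃             
                                   ┃             
                                   ┃             
 ┌──────────────────────────────┐  ┃             
 │         Delete File?         │  ┃             
 │    This cannot be undone.    │  ┃             
 │ [Save]  Don't Save   Cancel  │  ┃━━━━━━━━━━━━━
 └──────────────────────────────┘  ┃             
                                   ┃             
                                   ┃             
                                   ┃             
                                   ┃             
━━━━━━━━━━━━━━━━━━━━━━━━━━━━━━━━━━━┛             


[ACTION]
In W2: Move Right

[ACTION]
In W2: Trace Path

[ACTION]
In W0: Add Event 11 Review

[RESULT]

                                ┃      1         
4           R               L   ┃━━┓7*  8*       
                                ┃  ┃14 15        
5               S       · ─ ·   ┃──┨1 22         
━━━━━━━━━━━━━━━━━━━━━━━━━━━━━━━━┛es┃28           
                                   ┃             
                                   ┃             
                                   ┃             
 ┌──────────────────────────────┐  ┃             
 │         Delete File?         │  ┃             
 │    This cannot be undone.    │  ┃             
 │ [Save]  Don't Save   Cancel  │  ┃━━━━━━━━━━━━━
 └──────────────────────────────┘  ┃             
                                   ┃             
                                   ┃             
                                   ┃             
                                   ┃             
━━━━━━━━━━━━━━━━━━━━━━━━━━━━━━━━━━━┛             


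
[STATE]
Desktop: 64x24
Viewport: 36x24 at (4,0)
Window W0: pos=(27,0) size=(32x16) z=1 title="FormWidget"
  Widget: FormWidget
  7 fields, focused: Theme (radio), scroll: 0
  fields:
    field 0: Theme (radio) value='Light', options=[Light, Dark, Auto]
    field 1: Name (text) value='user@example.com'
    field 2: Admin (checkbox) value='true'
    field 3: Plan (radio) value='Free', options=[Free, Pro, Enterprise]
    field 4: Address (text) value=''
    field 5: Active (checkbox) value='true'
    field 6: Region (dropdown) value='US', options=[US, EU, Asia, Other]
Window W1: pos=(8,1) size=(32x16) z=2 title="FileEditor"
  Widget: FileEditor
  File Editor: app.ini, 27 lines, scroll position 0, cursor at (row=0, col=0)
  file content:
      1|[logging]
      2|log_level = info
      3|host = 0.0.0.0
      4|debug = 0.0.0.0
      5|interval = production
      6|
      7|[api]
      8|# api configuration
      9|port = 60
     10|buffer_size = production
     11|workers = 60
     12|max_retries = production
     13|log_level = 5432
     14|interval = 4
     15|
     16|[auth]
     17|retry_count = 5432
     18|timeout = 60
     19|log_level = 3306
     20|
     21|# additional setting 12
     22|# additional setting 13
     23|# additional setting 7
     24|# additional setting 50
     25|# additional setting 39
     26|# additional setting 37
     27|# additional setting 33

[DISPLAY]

                       ┏━━━━━━━━━━━━
    ┏━━━━━━━━━━━━━━━━━━━━━━━━━━━━━━┓
    ┃ FileEditor                   ┃
    ┠──────────────────────────────┨
    ┃█logging]                    ▲┃
    ┃log_level = info             █┃
    ┃host = 0.0.0.0               ░┃
    ┃debug = 0.0.0.0              ░┃
    ┃interval = production        ░┃
    ┃                             ░┃
    ┃[api]                        ░┃
    ┃# api configuration          ░┃
    ┃port = 60                    ░┃
    ┃buffer_size = production     ░┃
    ┃workers = 60                 ░┃
    ┃max_retries = production     ▼┃
    ┗━━━━━━━━━━━━━━━━━━━━━━━━━━━━━━┛
                                    
                                    
                                    
                                    
                                    
                                    
                                    


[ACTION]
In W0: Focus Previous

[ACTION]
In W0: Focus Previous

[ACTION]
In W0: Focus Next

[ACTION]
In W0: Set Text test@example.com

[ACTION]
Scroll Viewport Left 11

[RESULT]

                           ┏━━━━━━━━
        ┏━━━━━━━━━━━━━━━━━━━━━━━━━━━
        ┃ FileEditor                
        ┠───────────────────────────
        ┃█logging]                  
        ┃log_level = info           
        ┃host = 0.0.0.0             
        ┃debug = 0.0.0.0            
        ┃interval = production      
        ┃                           
        ┃[api]                      
        ┃# api configuration        
        ┃port = 60                  
        ┃buffer_size = production   
        ┃workers = 60               
        ┃max_retries = production   
        ┗━━━━━━━━━━━━━━━━━━━━━━━━━━━
                                    
                                    
                                    
                                    
                                    
                                    
                                    


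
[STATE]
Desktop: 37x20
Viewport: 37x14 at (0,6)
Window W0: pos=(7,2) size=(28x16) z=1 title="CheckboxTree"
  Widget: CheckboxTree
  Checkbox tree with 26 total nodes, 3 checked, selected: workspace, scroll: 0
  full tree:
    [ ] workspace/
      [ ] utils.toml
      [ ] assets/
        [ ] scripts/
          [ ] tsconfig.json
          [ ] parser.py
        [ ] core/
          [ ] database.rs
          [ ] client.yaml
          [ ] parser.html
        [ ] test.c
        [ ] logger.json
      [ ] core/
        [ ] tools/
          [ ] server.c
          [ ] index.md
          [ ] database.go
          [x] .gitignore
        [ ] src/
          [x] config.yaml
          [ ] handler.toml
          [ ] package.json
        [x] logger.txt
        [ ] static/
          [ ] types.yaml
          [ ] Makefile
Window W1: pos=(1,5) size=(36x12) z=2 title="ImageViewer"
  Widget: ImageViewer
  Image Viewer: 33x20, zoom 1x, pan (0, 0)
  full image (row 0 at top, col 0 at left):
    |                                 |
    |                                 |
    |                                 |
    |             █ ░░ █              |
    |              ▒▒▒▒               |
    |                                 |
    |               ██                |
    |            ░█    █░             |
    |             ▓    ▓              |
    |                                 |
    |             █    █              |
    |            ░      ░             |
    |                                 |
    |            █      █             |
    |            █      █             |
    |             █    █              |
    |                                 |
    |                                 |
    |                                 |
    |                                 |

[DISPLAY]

 ┃ ImageViewer                      ┃
 ┠──────────────────────────────────┨
 ┃                                  ┃
 ┃                                  ┃
 ┃                                  ┃
 ┃             █ ░░ █               ┃
 ┃              ▒▒▒▒                ┃
 ┃                                  ┃
 ┃               ██                 ┃
 ┃            ░█    █░              ┃
 ┗━━━━━━━━━━━━━━━━━━━━━━━━━━━━━━━━━━┛
       ┗━━━━━━━━━━━━━━━━━━━━━━━━━━┛  
                                     
                                     


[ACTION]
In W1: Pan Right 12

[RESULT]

 ┃ ImageViewer                      ┃
 ┠──────────────────────────────────┨
 ┃                                  ┃
 ┃                                  ┃
 ┃                                  ┃
 ┃ █ ░░ █                           ┃
 ┃  ▒▒▒▒                            ┃
 ┃                                  ┃
 ┃   ██                             ┃
 ┃░█    █░                          ┃
 ┗━━━━━━━━━━━━━━━━━━━━━━━━━━━━━━━━━━┛
       ┗━━━━━━━━━━━━━━━━━━━━━━━━━━┛  
                                     
                                     


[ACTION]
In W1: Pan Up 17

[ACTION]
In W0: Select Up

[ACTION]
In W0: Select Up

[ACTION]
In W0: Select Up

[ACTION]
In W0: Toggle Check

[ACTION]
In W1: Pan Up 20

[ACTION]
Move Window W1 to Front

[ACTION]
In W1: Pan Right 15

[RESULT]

 ┃ ImageViewer                      ┃
 ┠──────────────────────────────────┨
 ┃                                  ┃
 ┃                                  ┃
 ┃                                  ┃
 ┃                                  ┃
 ┃                                  ┃
 ┃                                  ┃
 ┃                                  ┃
 ┃                                  ┃
 ┗━━━━━━━━━━━━━━━━━━━━━━━━━━━━━━━━━━┛
       ┗━━━━━━━━━━━━━━━━━━━━━━━━━━┛  
                                     
                                     


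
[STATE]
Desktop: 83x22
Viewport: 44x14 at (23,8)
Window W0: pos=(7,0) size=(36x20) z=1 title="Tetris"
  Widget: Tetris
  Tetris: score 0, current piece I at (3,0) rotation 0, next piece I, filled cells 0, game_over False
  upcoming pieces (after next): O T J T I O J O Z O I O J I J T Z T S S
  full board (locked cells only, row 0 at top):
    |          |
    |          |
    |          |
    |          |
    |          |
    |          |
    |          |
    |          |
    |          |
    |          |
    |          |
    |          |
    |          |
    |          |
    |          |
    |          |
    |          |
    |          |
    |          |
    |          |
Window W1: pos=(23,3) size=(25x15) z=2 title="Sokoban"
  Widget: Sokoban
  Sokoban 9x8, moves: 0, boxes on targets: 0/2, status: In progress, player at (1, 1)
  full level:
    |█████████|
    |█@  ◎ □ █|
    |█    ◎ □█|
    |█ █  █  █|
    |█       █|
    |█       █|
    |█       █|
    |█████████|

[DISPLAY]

┃█    ◎ □█              ┃                   
┃█ █  █  █              ┃                   
┃█       █              ┃                   
┃█       █              ┃                   
┃█       █              ┃                   
┃█████████              ┃                   
┃Moves: 0  0/2          ┃                   
┃                       ┃                   
┃                       ┃                   
┗━━━━━━━━━━━━━━━━━━━━━━━┛                   
                   ┃                        
━━━━━━━━━━━━━━━━━━━┛                        
                                            
                                            


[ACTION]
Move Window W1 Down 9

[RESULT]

┃ Sokoban               ┃                   
┠───────────────────────┨                   
┃█████████              ┃                   
┃█@  ◎ □ █              ┃                   
┃█    ◎ □█              ┃                   
┃█ █  █  █              ┃                   
┃█       █              ┃                   
┃█       █              ┃                   
┃█       █              ┃                   
┃█████████              ┃                   
┃Moves: 0  0/2          ┃                   
┃                       ┃                   
┃                       ┃                   
┗━━━━━━━━━━━━━━━━━━━━━━━┛                   


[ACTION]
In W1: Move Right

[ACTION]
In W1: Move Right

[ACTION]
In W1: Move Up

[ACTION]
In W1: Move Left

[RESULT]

┃ Sokoban               ┃                   
┠───────────────────────┨                   
┃█████████              ┃                   
┃█ @ ◎ □ █              ┃                   
┃█    ◎ □█              ┃                   
┃█ █  █  █              ┃                   
┃█       █              ┃                   
┃█       █              ┃                   
┃█       █              ┃                   
┃█████████              ┃                   
┃Moves: 3  0/2          ┃                   
┃                       ┃                   
┃                       ┃                   
┗━━━━━━━━━━━━━━━━━━━━━━━┛                   
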